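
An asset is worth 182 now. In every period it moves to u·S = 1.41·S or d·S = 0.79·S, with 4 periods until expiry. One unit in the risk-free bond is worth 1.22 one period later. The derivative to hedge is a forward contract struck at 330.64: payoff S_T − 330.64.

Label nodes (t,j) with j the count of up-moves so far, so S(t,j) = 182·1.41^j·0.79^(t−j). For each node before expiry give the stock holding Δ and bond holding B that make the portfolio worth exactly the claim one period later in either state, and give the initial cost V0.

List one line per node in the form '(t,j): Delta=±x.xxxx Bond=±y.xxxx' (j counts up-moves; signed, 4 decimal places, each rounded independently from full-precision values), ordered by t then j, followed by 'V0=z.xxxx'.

Since d<R<u, set p* = (R−d)/(u−d) = 0.6935; price each node as the discounted p*-expectation of its children.
At expiry t=4: V(4,0)=-259.7509, V(4,1)=-204.1163, V(4,2)=-104.8193, V(4,3)=72.4071, V(4,4)=388.7226
Node (3,0) S=89.7331: V=(p*·-204.1163+(1−p*)·-259.7509)/1.22=-181.2833; Δ=(-204.1163−-259.7509)/(126.5237−70.8891)=1.0000; B=V−Δ·S=-271.0164
Node (3,1) S=160.1565: V=(p*·-104.8193+(1−p*)·-204.1163)/1.22=-110.8599; Δ=(-104.8193−-204.1163)/(225.8207−126.5237)=1.0000; B=V−Δ·S=-271.0164
Node (3,2) S=285.8490: V=(p*·72.4071+(1−p*)·-104.8193)/1.22=14.8326; Δ=(72.4071−-104.8193)/(403.0471−225.8207)=1.0000; B=V−Δ·S=-271.0164
Node (3,3) S=510.1862: V=(p*·388.7226+(1−p*)·72.4071)/1.22=239.1698; Δ=(388.7226−72.4071)/(719.3626−403.0471)=1.0000; B=V−Δ·S=-271.0164
Node (2,0) S=113.5862: V=(p*·-110.8599+(1−p*)·-181.2833)/1.22=-108.5584; Δ=(-110.8599−-181.2833)/(160.1565−89.7331)=1.0000; B=V−Δ·S=-222.1446
Node (2,1) S=202.7298: V=(p*·14.8326+(1−p*)·-110.8599)/1.22=-19.4148; Δ=(14.8326−-110.8599)/(285.8490−160.1565)=1.0000; B=V−Δ·S=-222.1446
Node (2,2) S=361.8342: V=(p*·239.1698+(1−p*)·14.8326)/1.22=139.6896; Δ=(239.1698−14.8326)/(510.1862−285.8490)=1.0000; B=V−Δ·S=-222.1446
Node (1,0) S=143.7800: V=(p*·-19.4148+(1−p*)·-108.5584)/1.22=-38.3057; Δ=(-19.4148−-108.5584)/(202.7298−113.5862)=1.0000; B=V−Δ·S=-182.0857
Node (1,1) S=256.6200: V=(p*·139.6896+(1−p*)·-19.4148)/1.22=74.5343; Δ=(139.6896−-19.4148)/(361.8342−202.7298)=1.0000; B=V−Δ·S=-182.0857
Node (0,0) S=182.0000: V=(p*·74.5343+(1−p*)·-38.3057)/1.22=32.7494; Δ=(74.5343−-38.3057)/(256.6200−143.7800)=1.0000; B=V−Δ·S=-149.2506
Root portfolio cost Δ·182+B reproduces V0=32.7494.

(0,0): Delta=1.0000 Bond=-149.2506
(1,0): Delta=1.0000 Bond=-182.0857
(1,1): Delta=1.0000 Bond=-182.0857
(2,0): Delta=1.0000 Bond=-222.1446
(2,1): Delta=1.0000 Bond=-222.1446
(2,2): Delta=1.0000 Bond=-222.1446
(3,0): Delta=1.0000 Bond=-271.0164
(3,1): Delta=1.0000 Bond=-271.0164
(3,2): Delta=1.0000 Bond=-271.0164
(3,3): Delta=1.0000 Bond=-271.0164
V0=32.7494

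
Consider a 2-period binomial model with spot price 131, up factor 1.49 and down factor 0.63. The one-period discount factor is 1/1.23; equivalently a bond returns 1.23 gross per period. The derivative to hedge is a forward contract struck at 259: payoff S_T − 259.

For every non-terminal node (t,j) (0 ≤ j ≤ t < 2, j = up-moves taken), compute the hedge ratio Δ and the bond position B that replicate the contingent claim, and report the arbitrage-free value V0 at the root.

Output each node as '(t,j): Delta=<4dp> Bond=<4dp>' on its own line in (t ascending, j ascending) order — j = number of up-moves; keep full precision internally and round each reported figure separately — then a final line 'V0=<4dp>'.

The replicating-portfolio and risk-neutral prices coincide; use p* = (1.23−0.63)/(1.49−0.63) = 0.6977 for the latter.
Payoff layer (t=2): V(2,0)=-207.0061, V(2,1)=-136.0303, V(2,2)=31.8331
Node (1,0) S=82.5300: V=(p*·-136.0303+(1−p*)·-207.0061)/1.23=-128.0391; Δ=(-136.0303−-207.0061)/(122.9697−51.9939)=1.0000; B=V−Δ·S=-210.5691
Node (1,1) S=195.1900: V=(p*·31.8331+(1−p*)·-136.0303)/1.23=-15.3791; Δ=(31.8331−-136.0303)/(290.8331−122.9697)=1.0000; B=V−Δ·S=-210.5691
Node (0,0) S=131.0000: V=(p*·-15.3791+(1−p*)·-128.0391)/1.23=-40.1944; Δ=(-15.3791−-128.0391)/(195.1900−82.5300)=1.0000; B=V−Δ·S=-171.1944
Each (Δ,B) replicates both successor values, so the strategy is self-financing and V0 is arbitrage-free.

(0,0): Delta=1.0000 Bond=-171.1944
(1,0): Delta=1.0000 Bond=-210.5691
(1,1): Delta=1.0000 Bond=-210.5691
V0=-40.1944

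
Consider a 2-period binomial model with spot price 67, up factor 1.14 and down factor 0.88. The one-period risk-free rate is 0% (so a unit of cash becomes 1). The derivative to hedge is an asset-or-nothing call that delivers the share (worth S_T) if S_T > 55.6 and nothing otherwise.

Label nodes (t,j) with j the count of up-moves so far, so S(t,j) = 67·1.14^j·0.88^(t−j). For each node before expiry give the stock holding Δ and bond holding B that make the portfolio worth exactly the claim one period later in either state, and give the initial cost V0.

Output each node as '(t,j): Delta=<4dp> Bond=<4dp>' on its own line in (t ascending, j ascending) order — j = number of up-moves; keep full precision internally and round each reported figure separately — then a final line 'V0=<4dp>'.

(0,0): Delta=2.6038 Bond=-122.4972
(1,0): Delta=4.3846 Bond=-227.4949
(1,1): Delta=1.0000 Bond=0.0000
V0=51.9565

Under the risk-neutral measure, an up-move has probability p* = (R−d)/(u−d) = 0.4615 and values discount at R = 1.
At expiry t=2: V(2,0)=0.0000, V(2,1)=67.2144, V(2,2)=87.0732
  t=1,j=0: stock 58.9600 → up 67.2144 (V=67.2144), down 51.8848 (V=0.0000). Price 31.0220; hedge Δ=4.3846, bond B=-227.4949.
  t=1,j=1: stock 76.3800 → up 87.0732 (V=87.0732), down 67.2144 (V=67.2144). Price 76.3800; hedge Δ=1.0000, bond B=0.0000.
  t=0,j=0: stock 67.0000 → up 76.3800 (V=76.3800), down 58.9600 (V=31.0220). Price 51.9565; hedge Δ=2.6038, bond B=-122.4972.
Check: Δ(0,0)·S0 + B(0,0) = 51.9565 = V0.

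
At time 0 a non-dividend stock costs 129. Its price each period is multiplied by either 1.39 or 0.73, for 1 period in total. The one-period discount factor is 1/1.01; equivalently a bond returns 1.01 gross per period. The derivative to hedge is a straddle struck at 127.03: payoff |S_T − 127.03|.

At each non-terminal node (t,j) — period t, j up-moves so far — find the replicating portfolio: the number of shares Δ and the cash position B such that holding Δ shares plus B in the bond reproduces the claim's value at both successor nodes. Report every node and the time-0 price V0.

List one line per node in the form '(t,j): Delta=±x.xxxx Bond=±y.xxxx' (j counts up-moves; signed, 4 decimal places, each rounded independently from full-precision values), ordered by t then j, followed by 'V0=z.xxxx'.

(0,0): Delta=0.2281 Bond=11.2676
V0=40.6919

Risk-neutral probability p* = (R−d)/(u−d) = (1.01−0.73)/(1.39−0.73) = 0.4242.
Payoff layer (t=1): V(1,0)=32.8600, V(1,1)=52.2800
Node (0,0) S=129.0000: V=(p*·52.2800+(1−p*)·32.8600)/1.01=40.6919; Δ=(52.2800−32.8600)/(179.3100−94.1700)=0.2281; B=V−Δ·S=11.2676
Root portfolio cost Δ·129+B reproduces V0=40.6919.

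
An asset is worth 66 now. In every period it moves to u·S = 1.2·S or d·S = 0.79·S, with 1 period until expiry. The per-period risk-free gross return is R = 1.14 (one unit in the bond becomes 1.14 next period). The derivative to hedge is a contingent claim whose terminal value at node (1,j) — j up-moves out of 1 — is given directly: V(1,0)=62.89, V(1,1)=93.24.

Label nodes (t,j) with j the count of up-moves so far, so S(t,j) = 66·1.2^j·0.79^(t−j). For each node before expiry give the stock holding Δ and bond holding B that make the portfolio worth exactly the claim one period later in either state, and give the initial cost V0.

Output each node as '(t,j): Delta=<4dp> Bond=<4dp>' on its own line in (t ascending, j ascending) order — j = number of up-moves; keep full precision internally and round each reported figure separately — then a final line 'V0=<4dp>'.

(0,0): Delta=1.1216 Bond=3.8691
V0=77.8935

Risk-neutral probability p* = (R−d)/(u−d) = (1.14−0.79)/(1.2−0.79) = 0.8537.
Terminal values V(1,·): V(1,0)=62.8900, V(1,1)=93.2400
Node (0,0) S=66.0000: V=(p*·93.2400+(1−p*)·62.8900)/1.14=77.8935; Δ=(93.2400−62.8900)/(79.2000−52.1400)=1.1216; B=V−Δ·S=3.8691
Each (Δ,B) replicates both successor values, so the strategy is self-financing and V0 is arbitrage-free.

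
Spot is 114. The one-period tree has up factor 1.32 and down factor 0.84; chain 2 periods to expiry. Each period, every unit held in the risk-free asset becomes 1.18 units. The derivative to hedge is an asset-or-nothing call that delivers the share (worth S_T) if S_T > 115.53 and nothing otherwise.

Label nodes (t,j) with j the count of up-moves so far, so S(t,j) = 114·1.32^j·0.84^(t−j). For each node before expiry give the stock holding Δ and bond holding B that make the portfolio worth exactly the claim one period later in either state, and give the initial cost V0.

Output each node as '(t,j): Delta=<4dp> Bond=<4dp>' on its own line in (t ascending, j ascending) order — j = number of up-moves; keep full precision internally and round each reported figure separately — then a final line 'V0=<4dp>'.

No-arbitrage ⇒ martingale measure with p* = (R−d)/(u−d) = 0.7083.
Terminal payoffs: V(2,0)=0.0000, V(2,1)=126.4032, V(2,2)=198.6336
  t=1,j=0: stock 95.7600 → up 126.4032 (V=126.4032), down 80.4384 (V=0.0000). Price 75.8776; hedge Δ=2.7500, bond B=-187.4624.
  t=1,j=1: stock 150.4800 → up 198.6336 (V=198.6336), down 126.4032 (V=126.4032). Price 150.4800; hedge Δ=1.0000, bond B=0.0000.
  t=0,j=0: stock 114.0000 → up 150.4800 (V=150.4800), down 95.7600 (V=75.8776). Price 109.0856; hedge Δ=1.3633, bond B=-46.3360.
Self-financing check: at every node Δ·S+B equals the discounted successor values.

(0,0): Delta=1.3633 Bond=-46.3360
(1,0): Delta=2.7500 Bond=-187.4624
(1,1): Delta=1.0000 Bond=0.0000
V0=109.0856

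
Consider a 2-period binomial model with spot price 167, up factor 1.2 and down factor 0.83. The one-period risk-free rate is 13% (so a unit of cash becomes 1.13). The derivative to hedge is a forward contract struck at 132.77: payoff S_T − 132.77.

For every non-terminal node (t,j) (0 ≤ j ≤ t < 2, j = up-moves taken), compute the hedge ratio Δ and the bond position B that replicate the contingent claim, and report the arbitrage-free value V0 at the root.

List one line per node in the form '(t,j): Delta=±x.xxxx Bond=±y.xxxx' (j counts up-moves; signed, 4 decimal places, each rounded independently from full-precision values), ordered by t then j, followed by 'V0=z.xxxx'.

The replicating-portfolio and risk-neutral prices coincide; use p* = (1.13−0.83)/(1.2−0.83) = 0.8108 for the latter.
Terminal payoffs: V(2,0)=-17.7237, V(2,1)=33.5620, V(2,2)=107.7100
(1,0): S=138.6100. Δ = (V_up−V_dn)/(S_up−S_dn) = (33.5620−-17.7237)/(166.3320−115.0463) = 1.0000. V = [p*·33.5620 + (1−p*)·-17.7237]/1.13 = 21.1144. B = V − Δ·S = -117.4956.
(1,1): S=200.4000. Δ = (V_up−V_dn)/(S_up−S_dn) = (107.7100−33.5620)/(240.4800−166.3320) = 1.0000. V = [p*·107.7100 + (1−p*)·33.5620]/1.13 = 82.9044. B = V − Δ·S = -117.4956.
(0,0): S=167.0000. Δ = (V_up−V_dn)/(S_up−S_dn) = (82.9044−21.1144)/(200.4000−138.6100) = 1.0000. V = [p*·82.9044 + (1−p*)·21.1144]/1.13 = 63.0216. B = V − Δ·S = -103.9784.
Root portfolio cost Δ·167+B reproduces V0=63.0216.

(0,0): Delta=1.0000 Bond=-103.9784
(1,0): Delta=1.0000 Bond=-117.4956
(1,1): Delta=1.0000 Bond=-117.4956
V0=63.0216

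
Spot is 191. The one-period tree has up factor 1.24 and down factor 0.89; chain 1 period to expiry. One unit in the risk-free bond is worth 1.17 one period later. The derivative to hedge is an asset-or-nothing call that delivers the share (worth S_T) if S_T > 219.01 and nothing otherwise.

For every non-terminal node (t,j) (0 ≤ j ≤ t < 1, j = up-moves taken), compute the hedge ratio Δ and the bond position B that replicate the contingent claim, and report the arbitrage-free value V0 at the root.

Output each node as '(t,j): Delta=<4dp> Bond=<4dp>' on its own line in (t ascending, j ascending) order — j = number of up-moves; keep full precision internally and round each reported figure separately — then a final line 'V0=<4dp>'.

Since d<R<u, set p* = (R−d)/(u−d) = 0.8000; price each node as the discounted p*-expectation of its children.
Payoff layer (t=1): V(1,0)=0.0000, V(1,1)=236.8400
Node (0,0) S=191.0000: V=(p*·236.8400+(1−p*)·0.0000)/1.17=161.9419; Δ=(236.8400−0.0000)/(236.8400−169.9900)=3.5429; B=V−Δ·S=-514.7438
Each (Δ,B) replicates both successor values, so the strategy is self-financing and V0 is arbitrage-free.

(0,0): Delta=3.5429 Bond=-514.7438
V0=161.9419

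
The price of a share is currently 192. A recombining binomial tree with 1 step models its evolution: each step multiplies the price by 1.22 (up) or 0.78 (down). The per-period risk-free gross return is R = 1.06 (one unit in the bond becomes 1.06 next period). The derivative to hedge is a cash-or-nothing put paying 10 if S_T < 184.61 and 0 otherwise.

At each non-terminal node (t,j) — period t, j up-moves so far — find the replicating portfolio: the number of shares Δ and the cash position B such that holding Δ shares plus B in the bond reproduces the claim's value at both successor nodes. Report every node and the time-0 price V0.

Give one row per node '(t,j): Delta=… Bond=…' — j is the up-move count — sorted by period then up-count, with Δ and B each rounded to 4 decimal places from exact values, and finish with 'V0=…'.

(0,0): Delta=-0.1184 Bond=26.1578
V0=3.4305

Risk-neutral probability p* = (R−d)/(u−d) = (1.06−0.78)/(1.22−0.78) = 0.6364.
At expiry t=1: V(1,0)=10.0000, V(1,1)=0.0000
(0,0): S=192.0000. Δ = (V_up−V_dn)/(S_up−S_dn) = (0.0000−10.0000)/(234.2400−149.7600) = -0.1184. V = [p*·0.0000 + (1−p*)·10.0000]/1.06 = 3.4305. B = V − Δ·S = 26.1578.
Each (Δ,B) replicates both successor values, so the strategy is self-financing and V0 is arbitrage-free.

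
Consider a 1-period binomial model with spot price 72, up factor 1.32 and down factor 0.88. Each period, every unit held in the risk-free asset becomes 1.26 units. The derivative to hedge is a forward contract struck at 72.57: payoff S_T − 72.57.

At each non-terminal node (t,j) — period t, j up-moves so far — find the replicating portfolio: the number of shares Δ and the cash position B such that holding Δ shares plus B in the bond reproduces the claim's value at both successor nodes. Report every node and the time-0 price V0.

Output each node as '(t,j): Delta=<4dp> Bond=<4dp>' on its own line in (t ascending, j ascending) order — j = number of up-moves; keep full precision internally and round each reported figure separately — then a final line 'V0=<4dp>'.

No-arbitrage ⇒ martingale measure with p* = (R−d)/(u−d) = 0.8636.
Terminal values V(1,·): V(1,0)=-9.2100, V(1,1)=22.4700
  t=0,j=0: stock 72.0000 → up 95.0400 (V=22.4700), down 63.3600 (V=-9.2100). Price 14.4048; hedge Δ=1.0000, bond B=-57.5952.
The time-0 hedge costs 14.4048, which is the no-arbitrage price.

(0,0): Delta=1.0000 Bond=-57.5952
V0=14.4048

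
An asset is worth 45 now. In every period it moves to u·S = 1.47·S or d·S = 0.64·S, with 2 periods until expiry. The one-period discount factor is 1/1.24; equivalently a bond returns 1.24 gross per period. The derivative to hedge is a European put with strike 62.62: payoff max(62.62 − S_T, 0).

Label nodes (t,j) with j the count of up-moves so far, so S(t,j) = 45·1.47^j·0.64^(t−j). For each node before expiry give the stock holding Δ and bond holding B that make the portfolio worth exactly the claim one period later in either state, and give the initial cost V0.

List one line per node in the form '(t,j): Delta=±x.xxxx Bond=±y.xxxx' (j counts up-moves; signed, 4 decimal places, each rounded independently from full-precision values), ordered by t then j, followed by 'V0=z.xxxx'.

(0,0): Delta=-0.4596 Bond=28.1752
(1,0): Delta=-1.0000 Bond=50.5000
(1,1): Delta=-0.3694 Bond=28.9715
V0=7.4920

Under the risk-neutral measure, an up-move has probability p* = (R−d)/(u−d) = 0.7229 and values discount at R = 1.24.
Terminal payoffs: V(2,0)=44.1880, V(2,1)=20.2840, V(2,2)=0.0000
  t=1,j=0: stock 28.8000 → up 42.3360 (V=20.2840), down 18.4320 (V=44.1880). Price 21.7000; hedge Δ=-1.0000, bond B=50.5000.
  t=1,j=1: stock 66.1500 → up 97.2405 (V=0.0000), down 42.3360 (V=20.2840). Price 4.5330; hedge Δ=-0.3694, bond B=28.9715.
  t=0,j=0: stock 45.0000 → up 66.1500 (V=4.5330), down 28.8000 (V=21.7000). Price 7.4920; hedge Δ=-0.4596, bond B=28.1752.
Each (Δ,B) replicates both successor values, so the strategy is self-financing and V0 is arbitrage-free.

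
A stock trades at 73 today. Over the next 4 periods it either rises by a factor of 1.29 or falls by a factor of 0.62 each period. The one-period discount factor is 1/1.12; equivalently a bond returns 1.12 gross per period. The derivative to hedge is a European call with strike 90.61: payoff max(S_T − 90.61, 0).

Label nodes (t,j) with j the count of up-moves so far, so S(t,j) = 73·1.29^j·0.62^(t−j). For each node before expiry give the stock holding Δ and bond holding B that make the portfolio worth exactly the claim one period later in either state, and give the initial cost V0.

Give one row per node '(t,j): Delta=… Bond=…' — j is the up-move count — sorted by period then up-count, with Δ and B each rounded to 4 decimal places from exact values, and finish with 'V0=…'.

(0,0): Delta=0.6754 Bond=-25.5653
(1,0): Delta=0.0959 Bond=-2.4024
(1,1): Delta=0.7701 Bond=-37.5516
(2,0): Delta=0.0000 Bond=0.0000
(2,1): Delta=0.1116 Bond=-3.6055
(2,2): Delta=0.8778 Bond=-55.1316
(3,0): Delta=0.0000 Bond=0.0000
(3,1): Delta=0.0000 Bond=0.0000
(3,2): Delta=0.1298 Bond=-5.4111
(3,3): Delta=1.0000 Bond=-80.9018
V0=23.7420

Under the risk-neutral measure, an up-move has probability p* = (R−d)/(u−d) = 0.7463 and values discount at R = 1.12.
Terminal values V(4,·): V(4,0)=0.0000, V(4,1)=0.0000, V(4,2)=0.0000, V(4,3)=6.5491, V(4,4)=111.5437
(3,0): S=17.3979. Δ = (V_up−V_dn)/(S_up−S_dn) = (0.0000−0.0000)/(22.4433−10.7867) = 0.0000. V = [p*·0.0000 + (1−p*)·0.0000]/1.12 = 0.0000. B = V − Δ·S = 0.0000.
(3,1): S=36.1989. Δ = (V_up−V_dn)/(S_up−S_dn) = (0.0000−0.0000)/(46.6966−22.4433) = 0.0000. V = [p*·0.0000 + (1−p*)·0.0000]/1.12 = 0.0000. B = V − Δ·S = 0.0000.
(3,2): S=75.3172. Δ = (V_up−V_dn)/(S_up−S_dn) = (6.5491−0.0000)/(97.1591−46.6966) = 0.1298. V = [p*·6.5491 + (1−p*)·0.0000]/1.12 = 4.3638. B = V − Δ·S = -5.4111.
(3,3): S=156.7083. Δ = (V_up−V_dn)/(S_up−S_dn) = (111.5437−6.5491)/(202.1537−97.1591) = 1.0000. V = [p*·111.5437 + (1−p*)·6.5491]/1.12 = 75.8065. B = V − Δ·S = -80.9018.
(2,0): S=28.0612. Δ = (V_up−V_dn)/(S_up−S_dn) = (0.0000−0.0000)/(36.1989−17.3979) = 0.0000. V = [p*·0.0000 + (1−p*)·0.0000]/1.12 = 0.0000. B = V − Δ·S = 0.0000.
(2,1): S=58.3854. Δ = (V_up−V_dn)/(S_up−S_dn) = (4.3638−0.0000)/(75.3172−36.1989) = 0.1116. V = [p*·4.3638 + (1−p*)·0.0000]/1.12 = 2.9076. B = V − Δ·S = -3.6055.
(2,2): S=121.4793. Δ = (V_up−V_dn)/(S_up−S_dn) = (75.8065−4.3638)/(156.7083−75.3172) = 0.8778. V = [p*·75.8065 + (1−p*)·4.3638]/1.12 = 51.4993. B = V − Δ·S = -55.1316.
(1,0): S=45.2600. Δ = (V_up−V_dn)/(S_up−S_dn) = (2.9076−0.0000)/(58.3854−28.0612) = 0.0959. V = [p*·2.9076 + (1−p*)·0.0000]/1.12 = 1.9374. B = V − Δ·S = -2.4024.
(1,1): S=94.1700. Δ = (V_up−V_dn)/(S_up−S_dn) = (51.4993−2.9076)/(121.4793−58.3854) = 0.7701. V = [p*·51.4993 + (1−p*)·2.9076]/1.12 = 34.9733. B = V − Δ·S = -37.5516.
(0,0): S=73.0000. Δ = (V_up−V_dn)/(S_up−S_dn) = (34.9733−1.9374)/(94.1700−45.2600) = 0.6754. V = [p*·34.9733 + (1−p*)·1.9374]/1.12 = 23.7420. B = V − Δ·S = -25.5653.
Root portfolio cost Δ·73+B reproduces V0=23.7420.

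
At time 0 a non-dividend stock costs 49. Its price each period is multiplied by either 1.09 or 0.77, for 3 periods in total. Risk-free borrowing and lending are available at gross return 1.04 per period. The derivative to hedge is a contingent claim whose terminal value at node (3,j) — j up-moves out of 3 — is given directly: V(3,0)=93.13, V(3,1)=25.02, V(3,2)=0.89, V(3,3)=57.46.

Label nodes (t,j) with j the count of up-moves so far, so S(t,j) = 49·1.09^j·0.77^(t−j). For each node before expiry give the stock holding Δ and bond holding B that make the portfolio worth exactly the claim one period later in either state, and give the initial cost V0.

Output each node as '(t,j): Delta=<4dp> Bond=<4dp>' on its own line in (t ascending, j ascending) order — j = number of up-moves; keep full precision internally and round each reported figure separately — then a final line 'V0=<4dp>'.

(0,0): Delta=1.9015 Bond=-60.5333
(1,0): Delta=-2.4690 Bond=101.9420
(1,1): Delta=2.4732 Bond=-93.4911
(2,0): Delta=-7.3263 Bond=247.1343
(2,1): Delta=-1.8336 Bond=79.8873
(2,2): Delta=3.0366 Bond=-130.0303
V0=32.6381

The replicating-portfolio and risk-neutral prices coincide; use p* = (1.04−0.77)/(1.09−0.77) = 0.8437 for the latter.
Payoff layer (t=3): V(3,0)=93.1300, V(3,1)=25.0200, V(3,2)=0.8900, V(3,3)=57.4600
(2,0): S=29.0521. Δ = (V_up−V_dn)/(S_up−S_dn) = (25.0200−93.1300)/(31.6668−22.3701) = -7.3263. V = [p*·25.0200 + (1−p*)·93.1300]/1.04 = 34.2906. B = V − Δ·S = 247.1343.
(2,1): S=41.1257. Δ = (V_up−V_dn)/(S_up−S_dn) = (0.8900−25.0200)/(44.8270−31.6668) = -1.8336. V = [p*·0.8900 + (1−p*)·25.0200]/1.04 = 4.4811. B = V − Δ·S = 79.8873.
(2,2): S=58.2169. Δ = (V_up−V_dn)/(S_up−S_dn) = (57.4600−0.8900)/(63.4564−44.8270) = 3.0366. V = [p*·57.4600 + (1−p*)·0.8900]/1.04 = 46.7509. B = V − Δ·S = -130.0303.
(1,0): S=37.7300. Δ = (V_up−V_dn)/(S_up−S_dn) = (4.4811−34.2906)/(41.1257−29.0521) = -2.4690. V = [p*·4.4811 + (1−p*)·34.2906]/1.04 = 8.7873. B = V − Δ·S = 101.9420.
(1,1): S=53.4100. Δ = (V_up−V_dn)/(S_up−S_dn) = (46.7509−4.4811)/(58.2169−41.1257) = 2.4732. V = [p*·46.7509 + (1−p*)·4.4811]/1.04 = 38.6022. B = V − Δ·S = -93.4911.
(0,0): S=49.0000. Δ = (V_up−V_dn)/(S_up−S_dn) = (38.6022−8.7873)/(53.4100−37.7300) = 1.9015. V = [p*·38.6022 + (1−p*)·8.7873]/1.04 = 32.6381. B = V − Δ·S = -60.5333.
The time-0 hedge costs 32.6381, which is the no-arbitrage price.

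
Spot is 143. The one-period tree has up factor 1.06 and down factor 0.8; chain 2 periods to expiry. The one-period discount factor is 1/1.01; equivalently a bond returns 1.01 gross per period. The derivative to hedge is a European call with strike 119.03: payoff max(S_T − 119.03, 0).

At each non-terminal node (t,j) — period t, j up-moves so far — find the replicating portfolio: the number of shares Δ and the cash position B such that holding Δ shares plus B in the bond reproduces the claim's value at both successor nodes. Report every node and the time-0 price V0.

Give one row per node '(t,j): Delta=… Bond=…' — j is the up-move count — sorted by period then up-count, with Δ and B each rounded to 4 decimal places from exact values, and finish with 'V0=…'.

The replicating-portfolio and risk-neutral prices coincide; use p* = (1.01−0.8)/(1.06−0.8) = 0.8077 for the latter.
At expiry t=2: V(2,0)=0.0000, V(2,1)=2.2340, V(2,2)=41.6448
  t=1,j=0: stock 114.4000 → up 121.2640 (V=2.2340), down 91.5200 (V=0.0000). Price 1.7865; hedge Δ=0.0751, bond B=-6.8058.
  t=1,j=1: stock 151.5800 → up 160.6748 (V=41.6448), down 121.2640 (V=2.2340). Price 33.7285; hedge Δ=1.0000, bond B=-117.8515.
  t=0,j=0: stock 143.0000 → up 151.5800 (V=33.7285), down 114.4000 (V=1.7865). Price 27.3127; hedge Δ=0.8591, bond B=-95.5411.
Each (Δ,B) replicates both successor values, so the strategy is self-financing and V0 is arbitrage-free.

(0,0): Delta=0.8591 Bond=-95.5411
(1,0): Delta=0.0751 Bond=-6.8058
(1,1): Delta=1.0000 Bond=-117.8515
V0=27.3127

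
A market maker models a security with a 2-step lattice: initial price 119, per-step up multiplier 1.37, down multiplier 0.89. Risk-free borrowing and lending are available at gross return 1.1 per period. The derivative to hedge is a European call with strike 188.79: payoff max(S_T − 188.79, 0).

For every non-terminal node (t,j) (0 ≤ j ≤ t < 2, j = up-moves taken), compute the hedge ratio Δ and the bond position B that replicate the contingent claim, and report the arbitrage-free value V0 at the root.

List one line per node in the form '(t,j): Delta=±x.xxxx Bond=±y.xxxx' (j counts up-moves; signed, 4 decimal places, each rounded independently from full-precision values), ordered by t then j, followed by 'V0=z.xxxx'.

(0,0): Delta=0.2406 Bond=-23.1702
(1,0): Delta=0.0000 Bond=0.0000
(1,1): Delta=0.4417 Bond=-58.2564
V0=5.4671

Since d<R<u, set p* = (R−d)/(u−d) = 0.4375; price each node as the discounted p*-expectation of its children.
At expiry t=2: V(2,0)=0.0000, V(2,1)=0.0000, V(2,2)=34.5611
  t=1,j=0: stock 105.9100 → up 145.0967 (V=0.0000), down 94.2599 (V=0.0000). Price 0.0000; hedge Δ=0.0000, bond B=0.0000.
  t=1,j=1: stock 163.0300 → up 223.3511 (V=34.5611), down 145.0967 (V=0.0000). Price 13.7459; hedge Δ=0.4417, bond B=-58.2564.
  t=0,j=0: stock 119.0000 → up 163.0300 (V=13.7459), down 105.9100 (V=0.0000). Price 5.4671; hedge Δ=0.2406, bond B=-23.1702.
Self-financing check: at every node Δ·S+B equals the discounted successor values.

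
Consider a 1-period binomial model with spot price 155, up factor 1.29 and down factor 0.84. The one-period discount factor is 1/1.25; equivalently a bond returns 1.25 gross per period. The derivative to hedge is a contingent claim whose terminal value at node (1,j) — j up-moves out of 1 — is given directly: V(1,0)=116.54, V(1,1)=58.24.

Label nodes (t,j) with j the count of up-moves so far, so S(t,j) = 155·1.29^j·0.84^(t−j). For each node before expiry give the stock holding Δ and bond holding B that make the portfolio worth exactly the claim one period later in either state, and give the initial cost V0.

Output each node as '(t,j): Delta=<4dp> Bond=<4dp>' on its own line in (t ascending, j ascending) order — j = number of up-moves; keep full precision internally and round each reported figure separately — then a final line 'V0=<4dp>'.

Under the risk-neutral measure, an up-move has probability p* = (R−d)/(u−d) = 0.9111 and values discount at R = 1.25.
Terminal values V(1,·): V(1,0)=116.5400, V(1,1)=58.2400
Node (0,0) S=155.0000: V=(p*·58.2400+(1−p*)·116.5400)/1.25=50.7378; Δ=(58.2400−116.5400)/(199.9500−130.2000)=-0.8358; B=V−Δ·S=180.2933
Check: Δ(0,0)·S0 + B(0,0) = 50.7378 = V0.

(0,0): Delta=-0.8358 Bond=180.2933
V0=50.7378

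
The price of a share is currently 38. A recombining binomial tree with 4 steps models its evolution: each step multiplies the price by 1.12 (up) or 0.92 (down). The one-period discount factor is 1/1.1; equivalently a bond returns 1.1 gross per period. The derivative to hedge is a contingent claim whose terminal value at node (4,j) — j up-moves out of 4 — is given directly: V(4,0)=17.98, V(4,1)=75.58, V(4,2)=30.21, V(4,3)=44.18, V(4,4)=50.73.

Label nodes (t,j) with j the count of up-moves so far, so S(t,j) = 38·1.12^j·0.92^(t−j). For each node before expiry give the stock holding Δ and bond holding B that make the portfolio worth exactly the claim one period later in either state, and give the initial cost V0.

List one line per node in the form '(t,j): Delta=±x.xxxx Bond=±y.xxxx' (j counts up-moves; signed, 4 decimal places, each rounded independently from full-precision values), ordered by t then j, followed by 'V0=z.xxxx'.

Under the risk-neutral measure, an up-move has probability p* = (R−d)/(u−d) = 0.9000 and values discount at R = 1.1.
Payoff layer (t=4): V(4,0)=17.9800, V(4,1)=75.5800, V(4,2)=30.2100, V(4,3)=44.1800, V(4,4)=50.7300
Node (3,0) S=29.5901: V=(p*·75.5800+(1−p*)·17.9800)/1.1=63.4727; Δ=(75.5800−17.9800)/(33.1410−27.2229)=9.7330; B=V−Δ·S=-224.5273
Node (3,1) S=36.0228: V=(p*·30.2100+(1−p*)·75.5800)/1.1=31.5882; Δ=(30.2100−75.5800)/(40.3455−33.1410)=-6.2974; B=V−Δ·S=258.4382
Node (3,2) S=43.8538: V=(p*·44.1800+(1−p*)·30.2100)/1.1=38.8936; Δ=(44.1800−30.2100)/(49.1163−40.3455)=1.5928; B=V−Δ·S=-30.9564
Node (3,3) S=53.3873: V=(p*·50.7300+(1−p*)·44.1800)/1.1=45.5227; Δ=(50.7300−44.1800)/(59.7937−49.1163)=0.6134; B=V−Δ·S=12.7727
Node (2,0) S=32.1632: V=(p*·31.5882+(1−p*)·63.4727)/1.1=31.6151; Δ=(31.5882−63.4727)/(36.0228−29.5901)=-4.9567; B=V−Δ·S=191.0379
Node (2,1) S=39.1552: V=(p*·38.8936+(1−p*)·31.5882)/1.1=34.6937; Δ=(38.8936−31.5882)/(43.8538−36.0228)=0.9329; B=V−Δ·S=-1.8336
Node (2,2) S=47.6672: V=(p*·45.5227+(1−p*)·38.8936)/1.1=40.7817; Δ=(45.5227−38.8936)/(53.3873−43.8538)=0.6954; B=V−Δ·S=7.6362
Node (1,0) S=34.9600: V=(p*·34.6937+(1−p*)·31.6151)/1.1=31.2599; Δ=(34.6937−31.6151)/(39.1552−32.1632)=0.4403; B=V−Δ·S=15.8669
Node (1,1) S=42.5600: V=(p*·40.7817+(1−p*)·34.6937)/1.1=36.5208; Δ=(40.7817−34.6937)/(47.6672−39.1552)=0.7152; B=V−Δ·S=6.0811
Node (0,0) S=38.0000: V=(p*·36.5208+(1−p*)·31.2599)/1.1=32.7224; Δ=(36.5208−31.2599)/(42.5600−34.9600)=0.6922; B=V−Δ·S=6.4179
Each (Δ,B) replicates both successor values, so the strategy is self-financing and V0 is arbitrage-free.

(0,0): Delta=0.6922 Bond=6.4179
(1,0): Delta=0.4403 Bond=15.8669
(1,1): Delta=0.7152 Bond=6.0811
(2,0): Delta=-4.9567 Bond=191.0379
(2,1): Delta=0.9329 Bond=-1.8336
(2,2): Delta=0.6954 Bond=7.6362
(3,0): Delta=9.7330 Bond=-224.5273
(3,1): Delta=-6.2974 Bond=258.4382
(3,2): Delta=1.5928 Bond=-30.9564
(3,3): Delta=0.6134 Bond=12.7727
V0=32.7224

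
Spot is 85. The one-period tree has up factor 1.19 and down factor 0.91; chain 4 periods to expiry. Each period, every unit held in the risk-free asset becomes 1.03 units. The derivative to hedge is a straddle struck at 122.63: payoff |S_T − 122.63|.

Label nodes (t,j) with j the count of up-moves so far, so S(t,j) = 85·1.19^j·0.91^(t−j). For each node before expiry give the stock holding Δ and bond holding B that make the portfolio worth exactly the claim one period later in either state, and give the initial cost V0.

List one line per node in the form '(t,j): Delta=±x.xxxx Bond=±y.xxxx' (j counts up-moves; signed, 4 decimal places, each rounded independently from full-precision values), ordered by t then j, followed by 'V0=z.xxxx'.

Risk-neutral probability p* = (R−d)/(u−d) = (1.03−0.91)/(1.19−0.91) = 0.4286.
Terminal payoffs: V(4,0)=64.3413, V(4,1)=46.4063, V(4,2)=22.9528, V(4,3)=7.7170, V(4,4)=47.8238
(3,0): S=64.0535. Δ = (V_up−V_dn)/(S_up−S_dn) = (46.4063−64.3413)/(76.2237−58.2887) = -1.0000. V = [p*·46.4063 + (1−p*)·64.3413]/1.03 = 55.0047. B = V − Δ·S = 119.0583.
(3,1): S=83.7623. Δ = (V_up−V_dn)/(S_up−S_dn) = (22.9528−46.4063)/(99.6772−76.2237) = -1.0000. V = [p*·22.9528 + (1−p*)·46.4063]/1.03 = 35.2959. B = V − Δ·S = 119.0583.
(3,2): S=109.5353. Δ = (V_up−V_dn)/(S_up−S_dn) = (7.7170−22.9528)/(130.3470−99.6772) = -0.4968. V = [p*·7.7170 + (1−p*)·22.9528]/1.03 = 15.9449. B = V − Δ·S = 70.3584.
(3,3): S=143.2385. Δ = (V_up−V_dn)/(S_up−S_dn) = (47.8238−7.7170)/(170.4538−130.3470) = 1.0000. V = [p*·47.8238 + (1−p*)·7.7170]/1.03 = 24.1803. B = V − Δ·S = -119.0583.
(2,0): S=70.3885. Δ = (V_up−V_dn)/(S_up−S_dn) = (35.2959−55.0047)/(83.7623−64.0535) = -1.0000. V = [p*·35.2959 + (1−p*)·55.0047]/1.03 = 45.2020. B = V − Δ·S = 115.5905.
(2,1): S=92.0465. Δ = (V_up−V_dn)/(S_up−S_dn) = (15.9449−35.2959)/(109.5353−83.7623) = -0.7508. V = [p*·15.9449 + (1−p*)·35.2959]/1.03 = 26.2161. B = V − Δ·S = 95.3271.
(2,2): S=120.3685. Δ = (V_up−V_dn)/(S_up−S_dn) = (24.1803−15.9449)/(143.2385−109.5353) = 0.2444. V = [p*·24.1803 + (1−p*)·15.9449]/1.03 = 18.9071. B = V − Δ·S = -10.5050.
(1,0): S=77.3500. Δ = (V_up−V_dn)/(S_up−S_dn) = (26.2161−45.2020)/(92.0465−70.3885) = -0.8766. V = [p*·26.2161 + (1−p*)·45.2020]/1.03 = 35.9857. B = V − Δ·S = 103.7924.
(1,1): S=101.1500. Δ = (V_up−V_dn)/(S_up−S_dn) = (18.9071−26.2161)/(120.3685−92.0465) = -0.2581. V = [p*·18.9071 + (1−p*)·26.2161]/1.03 = 22.4114. B = V − Δ·S = 48.5150.
(0,0): S=85.0000. Δ = (V_up−V_dn)/(S_up−S_dn) = (22.4114−35.9857)/(101.1500−77.3500) = -0.5703. V = [p*·22.4114 + (1−p*)·35.9857]/1.03 = 29.2894. B = V − Δ·S = 77.7690.
Root portfolio cost Δ·85+B reproduces V0=29.2894.

(0,0): Delta=-0.5703 Bond=77.7690
(1,0): Delta=-0.8766 Bond=103.7924
(1,1): Delta=-0.2581 Bond=48.5150
(2,0): Delta=-1.0000 Bond=115.5905
(2,1): Delta=-0.7508 Bond=95.3271
(2,2): Delta=0.2444 Bond=-10.5050
(3,0): Delta=-1.0000 Bond=119.0583
(3,1): Delta=-1.0000 Bond=119.0583
(3,2): Delta=-0.4968 Bond=70.3584
(3,3): Delta=1.0000 Bond=-119.0583
V0=29.2894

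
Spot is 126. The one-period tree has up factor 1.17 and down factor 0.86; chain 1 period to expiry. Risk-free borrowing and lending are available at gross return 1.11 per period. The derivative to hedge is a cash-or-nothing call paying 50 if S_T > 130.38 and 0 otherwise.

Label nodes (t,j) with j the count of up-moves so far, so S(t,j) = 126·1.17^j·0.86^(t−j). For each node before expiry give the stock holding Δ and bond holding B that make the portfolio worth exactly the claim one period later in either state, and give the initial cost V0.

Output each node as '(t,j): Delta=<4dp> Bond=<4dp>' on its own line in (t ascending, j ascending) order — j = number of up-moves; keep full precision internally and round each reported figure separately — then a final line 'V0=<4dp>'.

(0,0): Delta=1.2801 Bond=-124.9637
V0=36.3266

Under the risk-neutral measure, an up-move has probability p* = (R−d)/(u−d) = 0.8065 and values discount at R = 1.11.
At expiry t=1: V(1,0)=0.0000, V(1,1)=50.0000
  t=0,j=0: stock 126.0000 → up 147.4200 (V=50.0000), down 108.3600 (V=0.0000). Price 36.3266; hedge Δ=1.2801, bond B=-124.9637.
The time-0 hedge costs 36.3266, which is the no-arbitrage price.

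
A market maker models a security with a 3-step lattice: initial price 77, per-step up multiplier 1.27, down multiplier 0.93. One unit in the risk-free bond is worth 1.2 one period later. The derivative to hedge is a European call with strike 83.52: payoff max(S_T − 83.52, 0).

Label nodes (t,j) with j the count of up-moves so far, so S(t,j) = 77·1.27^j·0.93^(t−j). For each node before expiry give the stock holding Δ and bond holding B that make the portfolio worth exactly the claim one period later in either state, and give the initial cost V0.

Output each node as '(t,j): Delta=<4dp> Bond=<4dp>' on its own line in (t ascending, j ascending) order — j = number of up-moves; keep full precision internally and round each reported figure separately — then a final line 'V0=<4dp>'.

No-arbitrage ⇒ martingale measure with p* = (R−d)/(u−d) = 0.7941.
Terminal payoffs: V(3,0)=0.0000, V(3,1)=1.0586, V(3,2)=31.9798, V(3,3)=74.2055
(2,0): S=66.5973. Δ = (V_up−V_dn)/(S_up−S_dn) = (1.0586−0.0000)/(84.5786−61.9355) = 0.0468. V = [p*·1.0586 + (1−p*)·0.0000]/1.2 = 0.7005. B = V − Δ·S = -2.4129.
(2,1): S=90.9447. Δ = (V_up−V_dn)/(S_up−S_dn) = (31.9798−1.0586)/(115.4998−84.5786) = 1.0000. V = [p*·31.9798 + (1−p*)·1.0586]/1.2 = 21.3447. B = V − Δ·S = -69.6000.
(2,2): S=124.1933. Δ = (V_up−V_dn)/(S_up−S_dn) = (74.2055−31.9798)/(157.7255−115.4998) = 1.0000. V = [p*·74.2055 + (1−p*)·31.9798]/1.2 = 54.5933. B = V − Δ·S = -69.6000.
(1,0): S=71.6100. Δ = (V_up−V_dn)/(S_up−S_dn) = (21.3447−0.7005)/(90.9447−66.5973) = 0.8479. V = [p*·21.3447 + (1−p*)·0.7005]/1.2 = 14.2454. B = V − Δ·S = -46.4728.
(1,1): S=97.7900. Δ = (V_up−V_dn)/(S_up−S_dn) = (54.5933−21.3447)/(124.1933−90.9447) = 1.0000. V = [p*·54.5933 + (1−p*)·21.3447]/1.2 = 39.7900. B = V − Δ·S = -58.0000.
(0,0): S=77.0000. Δ = (V_up−V_dn)/(S_up−S_dn) = (39.7900−14.2454)/(97.7900−71.6100) = 0.9757. V = [p*·39.7900 + (1−p*)·14.2454]/1.2 = 28.7757. B = V − Δ·S = -46.3556.
Check: Δ(0,0)·S0 + B(0,0) = 28.7757 = V0.

(0,0): Delta=0.9757 Bond=-46.3556
(1,0): Delta=0.8479 Bond=-46.4728
(1,1): Delta=1.0000 Bond=-58.0000
(2,0): Delta=0.0468 Bond=-2.4129
(2,1): Delta=1.0000 Bond=-69.6000
(2,2): Delta=1.0000 Bond=-69.6000
V0=28.7757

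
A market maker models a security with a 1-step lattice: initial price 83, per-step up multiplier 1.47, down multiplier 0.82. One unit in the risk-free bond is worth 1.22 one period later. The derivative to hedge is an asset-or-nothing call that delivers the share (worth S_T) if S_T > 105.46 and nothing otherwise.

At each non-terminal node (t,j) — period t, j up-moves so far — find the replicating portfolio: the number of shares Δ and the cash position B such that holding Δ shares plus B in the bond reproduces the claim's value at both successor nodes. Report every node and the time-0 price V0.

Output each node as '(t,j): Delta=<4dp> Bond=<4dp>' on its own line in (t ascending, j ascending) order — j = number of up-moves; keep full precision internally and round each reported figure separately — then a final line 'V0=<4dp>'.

(0,0): Delta=2.2615 Bond=-126.1642
V0=61.5435

Risk-neutral probability p* = (R−d)/(u−d) = (1.22−0.82)/(1.47−0.82) = 0.6154.
Payoff layer (t=1): V(1,0)=0.0000, V(1,1)=122.0100
  t=0,j=0: stock 83.0000 → up 122.0100 (V=122.0100), down 68.0600 (V=0.0000). Price 61.5435; hedge Δ=2.2615, bond B=-126.1642.
Root portfolio cost Δ·83+B reproduces V0=61.5435.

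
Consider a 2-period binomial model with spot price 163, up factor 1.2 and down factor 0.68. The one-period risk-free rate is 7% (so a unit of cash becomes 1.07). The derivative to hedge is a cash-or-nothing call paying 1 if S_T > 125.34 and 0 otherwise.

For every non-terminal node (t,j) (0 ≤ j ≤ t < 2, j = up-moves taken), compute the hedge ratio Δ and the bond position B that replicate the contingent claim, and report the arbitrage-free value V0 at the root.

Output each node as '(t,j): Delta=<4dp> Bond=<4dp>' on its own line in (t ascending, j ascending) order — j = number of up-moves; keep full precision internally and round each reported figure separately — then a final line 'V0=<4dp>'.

Risk-neutral probability p* = (R−d)/(u−d) = (1.07−0.68)/(1.2−0.68) = 0.7500.
Terminal payoffs: V(2,0)=0.0000, V(2,1)=1.0000, V(2,2)=1.0000
(1,0): S=110.8400. Δ = (V_up−V_dn)/(S_up−S_dn) = (1.0000−0.0000)/(133.0080−75.3712) = 0.0174. V = [p*·1.0000 + (1−p*)·0.0000]/1.07 = 0.7009. B = V − Δ·S = -1.2221.
(1,1): S=195.6000. Δ = (V_up−V_dn)/(S_up−S_dn) = (1.0000−1.0000)/(234.7200−133.0080) = 0.0000. V = [p*·1.0000 + (1−p*)·1.0000]/1.07 = 0.9346. B = V − Δ·S = 0.9346.
(0,0): S=163.0000. Δ = (V_up−V_dn)/(S_up−S_dn) = (0.9346−0.7009)/(195.6000−110.8400) = 0.0028. V = [p*·0.9346 + (1−p*)·0.7009]/1.07 = 0.8188. B = V − Δ·S = 0.3695.
The time-0 hedge costs 0.8188, which is the no-arbitrage price.

(0,0): Delta=0.0028 Bond=0.3695
(1,0): Delta=0.0174 Bond=-1.2221
(1,1): Delta=0.0000 Bond=0.9346
V0=0.8188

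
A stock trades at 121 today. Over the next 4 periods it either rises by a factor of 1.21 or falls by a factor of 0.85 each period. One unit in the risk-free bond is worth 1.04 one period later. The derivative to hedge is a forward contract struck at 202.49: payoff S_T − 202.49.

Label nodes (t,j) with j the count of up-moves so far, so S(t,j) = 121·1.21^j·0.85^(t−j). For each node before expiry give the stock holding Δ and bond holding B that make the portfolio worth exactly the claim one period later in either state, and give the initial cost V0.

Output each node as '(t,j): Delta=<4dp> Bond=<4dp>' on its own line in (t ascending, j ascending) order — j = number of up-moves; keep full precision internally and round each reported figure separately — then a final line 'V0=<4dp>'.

(0,0): Delta=1.0000 Bond=-173.0893
(1,0): Delta=1.0000 Bond=-180.0129
(1,1): Delta=1.0000 Bond=-180.0129
(2,0): Delta=1.0000 Bond=-187.2134
(2,1): Delta=1.0000 Bond=-187.2134
(2,2): Delta=1.0000 Bond=-187.2134
(3,0): Delta=1.0000 Bond=-194.7019
(3,1): Delta=1.0000 Bond=-194.7019
(3,2): Delta=1.0000 Bond=-194.7019
(3,3): Delta=1.0000 Bond=-194.7019
V0=-52.0893

The replicating-portfolio and risk-neutral prices coincide; use p* = (1.04−0.85)/(1.21−0.85) = 0.5278 for the latter.
Terminal values V(4,·): V(4,0)=-139.3272, V(4,1)=-112.5760, V(4,2)=-74.4947, V(4,3)=-20.2850, V(4,4)=56.8842
Node (3,0) S=74.3091: V=(p*·-112.5760+(1−p*)·-139.3272)/1.04=-120.3928; Δ=(-112.5760−-139.3272)/(89.9140−63.1628)=1.0000; B=V−Δ·S=-194.7019
Node (3,1) S=105.7812: V=(p*·-74.4947+(1−p*)·-112.5760)/1.04=-88.9207; Δ=(-74.4947−-112.5760)/(127.9953−89.9140)=1.0000; B=V−Δ·S=-194.7019
Node (3,2) S=150.5827: V=(p*·-20.2850+(1−p*)·-74.4947)/1.04=-44.1192; Δ=(-20.2850−-74.4947)/(182.2050−127.9953)=1.0000; B=V−Δ·S=-194.7019
Node (3,3) S=214.3589: V=(p*·56.8842+(1−p*)·-20.2850)/1.04=19.6570; Δ=(56.8842−-20.2850)/(259.3742−182.2050)=1.0000; B=V−Δ·S=-194.7019
Node (2,0) S=87.4225: V=(p*·-88.9207+(1−p*)·-120.3928)/1.04=-99.7909; Δ=(-88.9207−-120.3928)/(105.7812−74.3091)=1.0000; B=V−Δ·S=-187.2134
Node (2,1) S=124.4485: V=(p*·-44.1192+(1−p*)·-88.9207)/1.04=-62.7649; Δ=(-44.1192−-88.9207)/(150.5827−105.7812)=1.0000; B=V−Δ·S=-187.2134
Node (2,2) S=177.1561: V=(p*·19.6570+(1−p*)·-44.1192)/1.04=-10.0573; Δ=(19.6570−-44.1192)/(214.3589−150.5827)=1.0000; B=V−Δ·S=-187.2134
Node (1,0) S=102.8500: V=(p*·-62.7649+(1−p*)·-99.7909)/1.04=-77.1629; Δ=(-62.7649−-99.7909)/(124.4485−87.4225)=1.0000; B=V−Δ·S=-180.0129
Node (1,1) S=146.4100: V=(p*·-10.0573+(1−p*)·-62.7649)/1.04=-33.6029; Δ=(-10.0573−-62.7649)/(177.1561−124.4485)=1.0000; B=V−Δ·S=-180.0129
Node (0,0) S=121.0000: V=(p*·-33.6029+(1−p*)·-77.1629)/1.04=-52.0893; Δ=(-33.6029−-77.1629)/(146.4100−102.8500)=1.0000; B=V−Δ·S=-173.0893
Check: Δ(0,0)·S0 + B(0,0) = -52.0893 = V0.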